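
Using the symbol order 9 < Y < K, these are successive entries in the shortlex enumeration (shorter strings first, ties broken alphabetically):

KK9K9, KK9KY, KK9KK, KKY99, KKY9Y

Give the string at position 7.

Advancing 2 positions from KKY9Y through KKY9Y → KKY9K reaches term 7.

KKYY9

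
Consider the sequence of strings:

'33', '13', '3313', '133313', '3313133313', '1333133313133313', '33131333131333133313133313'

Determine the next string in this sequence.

From term 3 onward, concatenate the second-to-last term with the last: 33·13 = 3313, 13·3313 = 133313, …
Continuing: 1333133313133313 · 33131333131333133313133313 gives term 8.

133313331313331333131333131333133313133313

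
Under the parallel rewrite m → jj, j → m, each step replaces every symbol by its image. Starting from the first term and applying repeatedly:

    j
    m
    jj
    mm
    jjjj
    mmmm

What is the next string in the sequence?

jjjjjjjj

Expanding mmmm: m→jj, m→jj, m→jj, m→jj. Concatenated: jj jj jj jj.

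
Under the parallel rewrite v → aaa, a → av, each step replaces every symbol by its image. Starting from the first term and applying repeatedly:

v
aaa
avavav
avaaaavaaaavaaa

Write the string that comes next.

Rewriting the 15 symbols of avaaaavaaaavaaa one by one yields av aaa av av av av aaa av av av av aaa av av av; concatenated:

avaaaavavavavaaaavavavavaaaavavav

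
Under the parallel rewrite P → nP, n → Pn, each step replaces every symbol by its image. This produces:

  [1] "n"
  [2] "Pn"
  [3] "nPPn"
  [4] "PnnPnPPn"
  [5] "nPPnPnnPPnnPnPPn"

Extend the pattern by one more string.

Rewriting the 16 symbols of nPPnPnnPPnnPnPPn one by one yields Pn nP nP Pn nP Pn Pn nP nP Pn Pn nP Pn nP nP Pn; concatenated:

PnnPnPPnnPPnPnnPnPPnPnnPPnnPnPPn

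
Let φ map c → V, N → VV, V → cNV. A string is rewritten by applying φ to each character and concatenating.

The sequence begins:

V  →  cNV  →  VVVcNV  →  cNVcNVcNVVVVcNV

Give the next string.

VVVcNVVVVcNVVVVcNVcNVcNVcNVVVVcNV

φ(cNVcNVcNVVVVcNV) expands symbol-by-symbol to V VV cNV V VV cNV V VV cNV cNV cNV cNV V VV cNV; joining the 15 pieces gives the next term.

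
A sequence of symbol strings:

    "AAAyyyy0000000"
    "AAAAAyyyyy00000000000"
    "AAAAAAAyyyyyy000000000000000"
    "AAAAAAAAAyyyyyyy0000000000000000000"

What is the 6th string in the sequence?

Reading off run lengths: A runs 3, 5, 7, 9; y runs 4, 5, 6, 7; 0 runs 7, 11, 15, 19 — each is linear in n, where the shown terms are n = 2, 3, 4, 5.
At n = 7 the blocks have lengths 13, 9, 27.

AAAAAAAAAAAAAyyyyyyyyy000000000000000000000000000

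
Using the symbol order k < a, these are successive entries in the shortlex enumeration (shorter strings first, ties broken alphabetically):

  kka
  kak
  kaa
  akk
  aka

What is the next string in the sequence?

aak

Treat aka as a base-2 numeral over the given alphabet and add one, carrying through any trailing a's.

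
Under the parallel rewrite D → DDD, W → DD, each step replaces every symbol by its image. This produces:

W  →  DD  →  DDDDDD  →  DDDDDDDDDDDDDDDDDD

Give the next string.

Replace each of the 18 characters of DDDDDDDDDDDDDDDDDD in place — DDD DDD DDD DDD DDD DDD DDD DDD DDD DDD DDD DDD DDD DDD DDD DDD DDD DDD — and concatenate.

DDDDDDDDDDDDDDDDDDDDDDDDDDDDDDDDDDDDDDDDDDDDDDDDDDDDDD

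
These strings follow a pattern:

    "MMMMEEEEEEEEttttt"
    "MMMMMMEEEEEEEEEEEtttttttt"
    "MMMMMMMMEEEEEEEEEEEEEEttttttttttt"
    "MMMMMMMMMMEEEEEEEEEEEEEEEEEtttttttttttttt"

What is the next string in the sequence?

Reading off run lengths: M runs 4, 6, 8, 10; E runs 8, 11, 14, 17; t runs 5, 8, 11, 14 — each is linear in n, where the shown terms are n = 2, 3, 4, 5.
Setting n = 6 gives 12, 20, 17 characters in each block.

MMMMMMMMMMMMEEEEEEEEEEEEEEEEEEEEttttttttttttttttt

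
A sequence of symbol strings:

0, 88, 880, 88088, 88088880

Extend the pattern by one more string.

Each term (from the third on) is the previous term followed by the one before it: term 3 = 88·0 = 880.
Continuing: 88088880 · 88088 gives term 6.

8808888088088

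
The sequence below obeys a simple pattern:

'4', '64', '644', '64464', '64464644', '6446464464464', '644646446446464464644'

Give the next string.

Each term (from the third on) is the previous term followed by the one before it: term 3 = 64·4 = 644.
The next term joins 644646446446464464644 and 6446464464464.

6446464464464644646446446464464464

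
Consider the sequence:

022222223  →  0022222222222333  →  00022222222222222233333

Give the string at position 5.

Each string has the form 0^{n} 2^{4n+3} 3^{2n-1} (n = 1, 2, …).
At n = 5 the blocks have lengths 5, 23, 9.

0000022222222222222222222222333333333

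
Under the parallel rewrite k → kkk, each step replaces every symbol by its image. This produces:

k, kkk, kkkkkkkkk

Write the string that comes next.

Expanding kkkkkkkkk: k→kkk, k→kkk, k→kkk, k→kkk, k→kkk, k→kkk, k→kkk, k→kkk, k→kkk. Concatenated: kkk kkk kkk kkk kkk kkk kkk kkk kkk.

kkkkkkkkkkkkkkkkkkkkkkkkkkk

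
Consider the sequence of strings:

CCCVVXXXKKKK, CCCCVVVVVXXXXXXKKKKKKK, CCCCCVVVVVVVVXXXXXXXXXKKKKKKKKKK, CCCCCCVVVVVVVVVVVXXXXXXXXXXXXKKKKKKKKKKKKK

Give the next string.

The n-th term is n+2 C's then 3n-1 V's then 3n X's then 3n+1 K's (n = 1, 2, …).
Setting n = 5 gives 7, 14, 15, 16 characters in each block.

CCCCCCCVVVVVVVVVVVVVVXXXXXXXXXXXXXXXKKKKKKKKKKKKKKKK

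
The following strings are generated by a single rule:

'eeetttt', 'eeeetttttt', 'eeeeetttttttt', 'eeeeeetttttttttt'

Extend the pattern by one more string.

The n-th term is n+1 e's then 2n t's, where the shown terms are n = 2, 3, 4, 5.
For the next term, n = 6, so the run lengths are 7, 12.

eeeeeeetttttttttttt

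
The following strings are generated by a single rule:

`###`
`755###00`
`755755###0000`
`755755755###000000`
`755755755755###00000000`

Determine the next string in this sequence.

Every step adds 755 to the front and 00 to the end of the previous string.
So the next term is 755·755755755755###00000000·00.

755755755755755###0000000000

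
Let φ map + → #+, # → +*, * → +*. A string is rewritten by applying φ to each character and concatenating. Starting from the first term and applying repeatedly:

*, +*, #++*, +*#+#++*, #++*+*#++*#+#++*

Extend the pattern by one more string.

+*#+#++*#++*+*#+#++*+*#++*#+#++*

Applying the rule to each of the 16 symbols of #++*+*#++*#+#++* gives the pieces +* #+ #+ +* #+ +* +* #+ #+ +* +* #+ +* #+ #+ +*, which concatenate to the answer.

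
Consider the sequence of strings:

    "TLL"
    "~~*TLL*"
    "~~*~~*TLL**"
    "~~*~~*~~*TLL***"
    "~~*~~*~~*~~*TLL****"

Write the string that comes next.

Each term wraps the previous one in ~~* on the left and * on the right.
Applying this once more to ~~*~~*~~*~~*TLL****:

~~*~~*~~*~~*~~*TLL*****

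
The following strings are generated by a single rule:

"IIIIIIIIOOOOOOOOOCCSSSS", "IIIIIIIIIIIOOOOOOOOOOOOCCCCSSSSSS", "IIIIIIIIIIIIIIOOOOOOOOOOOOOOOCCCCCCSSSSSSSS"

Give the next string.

The n-th term is 3n+2 I's then 3n+3 O's then 2n-2 C's then 2n S's, where the shown terms are n = 2, 3, 4.
At n = 5 the blocks have lengths 17, 18, 8, 10.

IIIIIIIIIIIIIIIIIOOOOOOOOOOOOOOOOOOCCCCCCCCSSSSSSSSSS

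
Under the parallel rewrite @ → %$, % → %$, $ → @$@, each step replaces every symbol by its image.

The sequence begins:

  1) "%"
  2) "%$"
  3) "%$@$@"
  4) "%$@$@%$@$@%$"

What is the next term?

Apply φ to %$@$@%$@$@%$ symbol by symbol: %→%$, $→@$@, @→%$, $→@$@, @→%$, %→%$, $→@$@, @→%$, $→@$@, @→%$, %→%$, $→@$@; joined: %$ @$@ %$ @$@ %$ %$ @$@ %$ @$@ %$ %$ @$@.

%$@$@%$@$@%$%$@$@%$@$@%$%$@$@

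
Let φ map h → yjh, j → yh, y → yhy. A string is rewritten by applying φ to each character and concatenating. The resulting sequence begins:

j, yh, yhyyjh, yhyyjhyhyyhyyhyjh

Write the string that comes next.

Applying the rule to each of the 17 symbols of yhyyjhyhyyhyyhyjh gives the pieces yhy yjh yhy yhy yh yjh yhy yjh yhy yhy yjh yhy yhy yjh yhy yh yjh, which concatenate to the answer.

yhyyjhyhyyhyyhyjhyhyyjhyhyyhyyjhyhyyhyyjhyhyyhyjh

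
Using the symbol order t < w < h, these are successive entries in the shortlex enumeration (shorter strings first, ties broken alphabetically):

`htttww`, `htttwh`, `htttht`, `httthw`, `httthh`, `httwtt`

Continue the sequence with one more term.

httwtw

The successor of httwtt increments the rightmost position that isn't already h and resets every position after it to t.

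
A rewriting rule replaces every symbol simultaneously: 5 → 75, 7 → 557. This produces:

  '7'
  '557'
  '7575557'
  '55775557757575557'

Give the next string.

Rewriting the 17 symbols of 55775557757575557 one by one yields 75 75 557 557 75 75 75 557 557 75 557 75 557 75 75 75 557; concatenated:

75755575577575755575577555775557757575557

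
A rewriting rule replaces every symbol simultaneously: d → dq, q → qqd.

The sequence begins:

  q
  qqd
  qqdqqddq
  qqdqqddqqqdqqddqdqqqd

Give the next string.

Rewriting the 21 symbols of qqdqqddqqqdqqddqdqqqd one by one yields qqd qqd dq qqd qqd dq dq qqd qqd qqd dq qqd qqd dq dq qqd dq qqd qqd qqd dq; concatenated:

qqdqqddqqqdqqddqdqqqdqqdqqddqqqdqqddqdqqqddqqqdqqdqqddq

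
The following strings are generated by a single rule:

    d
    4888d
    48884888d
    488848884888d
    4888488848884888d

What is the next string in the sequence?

The strings grow by a fixed prefix 4888 each time.
One more step from 4888488848884888d gives the answer.

48884888488848884888d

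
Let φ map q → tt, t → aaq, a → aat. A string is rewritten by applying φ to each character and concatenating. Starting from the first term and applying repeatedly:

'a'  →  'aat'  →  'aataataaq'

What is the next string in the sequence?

Apply φ to aataataaq symbol by symbol: a→aat, a→aat, t→aaq, a→aat, a→aat, t→aaq, a→aat, a→aat, q→tt; joined: aat aat aaq aat aat aaq aat aat tt.

aataataaqaataataaqaataattt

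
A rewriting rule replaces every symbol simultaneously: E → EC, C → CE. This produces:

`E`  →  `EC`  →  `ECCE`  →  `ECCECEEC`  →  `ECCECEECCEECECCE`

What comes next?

ECCECEECCEECECCECEECECCEECCECEEC

Applying the rule to each of the 16 symbols of ECCECEECCEECECCE gives the pieces EC CE CE EC CE EC EC CE CE EC EC CE EC CE CE EC, which concatenate to the answer.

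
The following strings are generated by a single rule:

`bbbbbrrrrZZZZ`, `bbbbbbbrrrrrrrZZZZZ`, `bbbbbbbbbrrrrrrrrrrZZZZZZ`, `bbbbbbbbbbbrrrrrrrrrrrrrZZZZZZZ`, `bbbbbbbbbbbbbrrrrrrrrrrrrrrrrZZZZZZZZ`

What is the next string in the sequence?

The n-th term is 2n+3 b's then 3n+1 r's then n+3 Z's (n = 1, 2, …).
For the next term, n = 6, so the run lengths are 15, 19, 9.

bbbbbbbbbbbbbbbrrrrrrrrrrrrrrrrrrrZZZZZZZZZ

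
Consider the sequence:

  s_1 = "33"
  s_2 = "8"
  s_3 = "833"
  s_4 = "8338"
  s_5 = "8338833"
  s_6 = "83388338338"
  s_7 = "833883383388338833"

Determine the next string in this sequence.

83388338338833883383388338338

This is a Fibonacci-style word recurrence s(k) = s(k−1)·s(k−2): e.g. 8·33 = 833.
Continuing: 833883383388338833 · 83388338338 gives term 8.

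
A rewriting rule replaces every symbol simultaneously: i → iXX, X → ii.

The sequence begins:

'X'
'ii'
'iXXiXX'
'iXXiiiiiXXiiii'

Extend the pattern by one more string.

Rewriting the 14 symbols of iXXiiiiiXXiiii one by one yields iXX ii ii iXX iXX iXX iXX iXX ii ii iXX iXX iXX iXX; concatenated:

iXXiiiiiXXiXXiXXiXXiXXiiiiiXXiXXiXXiXX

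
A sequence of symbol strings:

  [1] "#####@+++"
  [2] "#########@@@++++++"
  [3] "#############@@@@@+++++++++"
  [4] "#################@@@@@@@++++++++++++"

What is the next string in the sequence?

Term n consists of 4n+1 #'s, followed by 2n-1 @'s, followed by 3n +'s (n = 1, 2, …).
For the next term, n = 5, so the run lengths are 21, 9, 15.

#####################@@@@@@@@@+++++++++++++++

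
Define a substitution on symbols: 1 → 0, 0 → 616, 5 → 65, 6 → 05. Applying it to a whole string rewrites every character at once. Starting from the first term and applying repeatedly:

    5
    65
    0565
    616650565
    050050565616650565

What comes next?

6166561661665616650565050050565616650565

Applying the rule to each of the 18 symbols of 050050565616650565 gives the pieces 616 65 616 616 65 616 65 05 65 05 0 05 05 65 616 65 05 65, which concatenate to the answer.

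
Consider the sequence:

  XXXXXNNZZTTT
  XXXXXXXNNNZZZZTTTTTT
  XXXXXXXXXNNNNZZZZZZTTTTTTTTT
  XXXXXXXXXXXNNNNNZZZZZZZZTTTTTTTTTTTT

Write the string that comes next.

XXXXXXXXXXXXXNNNNNNZZZZZZZZZZTTTTTTTTTTTTTTT

The n-th term is 2n+3 X's then n+1 N's then 2n Z's then 3n T's (n = 1, 2, …).
Setting n = 5 gives 13, 6, 10, 15 characters in each block.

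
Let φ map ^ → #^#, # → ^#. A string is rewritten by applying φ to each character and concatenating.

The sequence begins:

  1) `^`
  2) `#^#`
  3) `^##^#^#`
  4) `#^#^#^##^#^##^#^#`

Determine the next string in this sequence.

Replace each of the 17 characters of #^#^#^##^#^##^#^# in place — ^# #^# ^# #^# ^# #^# ^# ^# #^# ^# #^# ^# ^# #^# ^# #^# ^# — and concatenate.

^##^#^##^#^##^#^#^##^#^##^#^#^##^#^##^#^#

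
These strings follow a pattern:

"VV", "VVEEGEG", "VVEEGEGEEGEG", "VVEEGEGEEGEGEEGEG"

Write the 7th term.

Every step adds EEGEG to the end: s(k+1) = s(k)·EEGEG.
From VVEEGEGEEGEGEEGEG, 3 further steps: VVEEGEGEEGEGEEGEG → VVEEGEGEEGEGEEGEGEEGEG → VVEEGEGEEGEGEEGEGEEGEGEEGEG → (answer).

VVEEGEGEEGEGEEGEGEEGEGEEGEGEEGEG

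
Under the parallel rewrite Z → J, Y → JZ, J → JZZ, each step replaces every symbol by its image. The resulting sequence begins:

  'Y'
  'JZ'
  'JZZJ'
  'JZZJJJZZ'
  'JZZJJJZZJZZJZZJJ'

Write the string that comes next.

Rewriting the 16 symbols of JZZJJJZZJZZJZZJJ one by one yields JZZ J J JZZ JZZ JZZ J J JZZ J J JZZ J J JZZ JZZ; concatenated:

JZZJJJZZJZZJZZJJJZZJJJZZJJJZZJZZ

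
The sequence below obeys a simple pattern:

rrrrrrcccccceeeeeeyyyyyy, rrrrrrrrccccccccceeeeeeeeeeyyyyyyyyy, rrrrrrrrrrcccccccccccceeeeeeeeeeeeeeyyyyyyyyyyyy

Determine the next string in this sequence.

rrrrrrrrrrrrccccccccccccccceeeeeeeeeeeeeeeeeeyyyyyyyyyyyyyyy

The n-th term is 2n+2 r's then 3n c's then 4n-2 e's then 3n y's, where the shown terms are n = 2, 3, 4.
At n = 5 the blocks have lengths 12, 15, 18, 15.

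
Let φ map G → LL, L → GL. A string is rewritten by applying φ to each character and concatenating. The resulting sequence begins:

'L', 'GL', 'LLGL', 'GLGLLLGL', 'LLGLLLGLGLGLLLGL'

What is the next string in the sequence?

GLGLLLGLGLGLLLGLLLGLLLGLGLGLLLGL

φ(LLGLLLGLGLGLLLGL) expands symbol-by-symbol to GL GL LL GL GL GL LL GL LL GL LL GL GL GL LL GL; joining the 16 pieces gives the next term.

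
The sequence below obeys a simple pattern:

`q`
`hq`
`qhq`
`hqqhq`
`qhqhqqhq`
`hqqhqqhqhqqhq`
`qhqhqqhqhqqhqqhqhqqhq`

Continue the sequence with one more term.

Each term (from the third on) is the two preceding terms concatenated in order: term 3 = q·hq = qhq.
So term 8 is hqqhqqhqhqqhq·qhqhqqhqhqqhqqhqhqqhq.

hqqhqqhqhqqhqqhqhqqhqhqqhqqhqhqqhq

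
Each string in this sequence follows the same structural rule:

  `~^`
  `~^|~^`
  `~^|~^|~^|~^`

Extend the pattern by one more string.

Every step duplicates the string with '|' between the halves.
One more doubling of ~^|~^|~^|~^ gives the answer.

~^|~^|~^|~^|~^|~^|~^|~^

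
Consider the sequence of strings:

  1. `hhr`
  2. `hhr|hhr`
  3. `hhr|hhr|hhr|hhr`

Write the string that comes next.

hhr|hhr|hhr|hhr|hhr|hhr|hhr|hhr

Every step duplicates the string with '|' between the halves.
So the next term is two copies of hhr|hhr|hhr|hhr with '|' between the halves.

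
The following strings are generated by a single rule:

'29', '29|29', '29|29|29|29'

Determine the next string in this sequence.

Every step duplicates the string with '|' between the halves.
Doubling 29|29|29|29 with '|' between the halves:

29|29|29|29|29|29|29|29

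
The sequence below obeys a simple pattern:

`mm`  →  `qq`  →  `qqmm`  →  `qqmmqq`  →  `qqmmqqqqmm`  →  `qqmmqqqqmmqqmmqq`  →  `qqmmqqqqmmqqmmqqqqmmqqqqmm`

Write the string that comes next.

Each term (from the third on) is the previous term followed by the one before it: term 3 = qq·mm = qqmm.
So term 8 is qqmmqqqqmmqqmmqqqqmmqqqqmm·qqmmqqqqmmqqmmqq.

qqmmqqqqmmqqmmqqqqmmqqqqmmqqmmqqqqmmqqmmqq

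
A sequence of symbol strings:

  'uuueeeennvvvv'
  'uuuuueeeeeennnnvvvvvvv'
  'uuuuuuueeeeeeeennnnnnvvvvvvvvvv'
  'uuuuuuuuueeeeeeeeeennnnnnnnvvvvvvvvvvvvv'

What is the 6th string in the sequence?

uuuuuuuuuuuuueeeeeeeeeeeeeennnnnnnnnnnnvvvvvvvvvvvvvvvvvvv

The n-th term is 2n+1 u's then 2n+2 e's then 2n n's then 3n+1 v's (n = 1, 2, …).
For term 6, n = 6, so the run lengths are 13, 14, 12, 19.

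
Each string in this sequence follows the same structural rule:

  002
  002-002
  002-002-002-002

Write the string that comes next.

002-002-002-002-002-002-002-002

s(k+1) = s(k)·-·s(k) — each term doubles the last with '-' between the halves.
One more doubling of 002-002-002-002 gives the answer.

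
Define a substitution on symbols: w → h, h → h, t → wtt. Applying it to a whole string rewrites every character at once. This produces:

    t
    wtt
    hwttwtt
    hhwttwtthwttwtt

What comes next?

hhhwttwtthwttwtthhwttwtthwttwtt

Applying the rule to each of the 15 symbols of hhwttwtthwttwtt gives the pieces h h h wtt wtt h wtt wtt h h wtt wtt h wtt wtt, which concatenate to the answer.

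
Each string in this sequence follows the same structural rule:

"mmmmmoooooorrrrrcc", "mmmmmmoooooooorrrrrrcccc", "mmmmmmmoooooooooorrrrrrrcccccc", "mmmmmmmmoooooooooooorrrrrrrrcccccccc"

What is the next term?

The n-th term is n+3 m's then 2n+2 o's then n+3 r's then 2n-2 c's, where the shown terms are n = 2, 3, 4, 5.
For the next term, n = 6, so the run lengths are 9, 14, 9, 10.

mmmmmmmmmoooooooooooooorrrrrrrrrcccccccccc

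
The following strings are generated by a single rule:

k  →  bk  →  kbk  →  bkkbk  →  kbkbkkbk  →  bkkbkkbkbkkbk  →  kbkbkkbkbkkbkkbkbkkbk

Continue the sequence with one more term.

Each term (from the third on) is the two preceding terms concatenated in order: term 3 = k·bk = kbk.
Continuing: bkkbkkbkbkkbk · kbkbkkbkbkkbkkbkbkkbk gives term 8.

bkkbkkbkbkkbkkbkbkkbkbkkbkkbkbkkbk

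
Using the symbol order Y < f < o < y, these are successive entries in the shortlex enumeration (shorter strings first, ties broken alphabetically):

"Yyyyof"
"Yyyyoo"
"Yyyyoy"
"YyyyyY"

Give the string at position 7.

Yyyyyy

Advancing 3 positions from YyyyyY through YyyyyY → Yyyyyf → Yyyyyo reaches term 7.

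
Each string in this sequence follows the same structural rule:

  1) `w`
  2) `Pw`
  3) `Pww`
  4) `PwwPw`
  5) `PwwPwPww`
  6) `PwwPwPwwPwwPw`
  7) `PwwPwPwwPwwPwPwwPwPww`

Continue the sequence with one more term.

PwwPwPwwPwwPwPwwPwPwwPwwPwPwwPwwPw

This is a Fibonacci-style word recurrence s(k) = s(k−1)·s(k−2): e.g. Pw·w = Pww.
So term 8 is PwwPwPwwPwwPwPwwPwPww·PwwPwPwwPwwPw.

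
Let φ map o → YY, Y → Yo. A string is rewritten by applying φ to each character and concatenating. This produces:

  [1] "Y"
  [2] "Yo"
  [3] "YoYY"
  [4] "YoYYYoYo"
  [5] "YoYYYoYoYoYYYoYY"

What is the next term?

YoYYYoYoYoYYYoYYYoYYYoYoYoYYYoYo

φ(YoYYYoYoYoYYYoYY) expands symbol-by-symbol to Yo YY Yo Yo Yo YY Yo YY Yo YY Yo Yo Yo YY Yo Yo; joining the 16 pieces gives the next term.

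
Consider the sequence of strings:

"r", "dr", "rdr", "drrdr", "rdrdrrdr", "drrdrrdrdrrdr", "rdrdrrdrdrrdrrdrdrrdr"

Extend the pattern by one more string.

drrdrrdrdrrdrrdrdrrdrdrrdrrdrdrrdr

From term 3 onward, concatenate the second-to-last term with the last: r·dr = rdr, dr·rdr = drrdr, …
The next term joins drrdrrdrdrrdr and rdrdrrdrdrrdrrdrdrrdr.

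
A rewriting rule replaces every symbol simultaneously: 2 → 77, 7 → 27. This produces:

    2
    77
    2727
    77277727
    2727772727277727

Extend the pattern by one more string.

φ(2727772727277727) expands symbol-by-symbol to 77 27 77 27 27 27 77 27 77 27 77 27 27 27 77 27; joining the 16 pieces gives the next term.

77277727272777277727772727277727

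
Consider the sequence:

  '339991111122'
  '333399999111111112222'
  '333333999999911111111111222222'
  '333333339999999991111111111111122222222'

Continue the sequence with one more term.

333333333399999999999111111111111111112222222222

Reading off run lengths: 3 runs 2, 4, 6, 8; 9 runs 3, 5, 7, 9; 1 runs 5, 8, 11, 14; 2 runs 2, 4, 6, 8 — each is linear in n (n = 1, 2, …).
At n = 5 the blocks have lengths 10, 11, 17, 10.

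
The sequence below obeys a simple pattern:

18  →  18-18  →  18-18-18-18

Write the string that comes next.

Each string is two copies of the previous one joined by '-'.
One more doubling of 18-18-18-18 gives the answer.

18-18-18-18-18-18-18-18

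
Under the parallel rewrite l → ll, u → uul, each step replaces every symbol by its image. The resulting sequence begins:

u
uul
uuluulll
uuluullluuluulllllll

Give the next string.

Applying the rule to each of the 20 symbols of uuluullluuluulllllll gives the pieces uul uul ll uul uul ll ll ll uul uul ll uul uul ll ll ll ll ll ll ll, which concatenate to the answer.

uuluullluuluullllllluuluullluuluulllllllllllllll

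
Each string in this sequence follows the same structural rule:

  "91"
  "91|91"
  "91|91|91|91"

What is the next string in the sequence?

s(k+1) = s(k)·|·s(k) — each term doubles the last with '|' between the halves.
One more doubling of 91|91|91|91 gives the answer.

91|91|91|91|91|91|91|91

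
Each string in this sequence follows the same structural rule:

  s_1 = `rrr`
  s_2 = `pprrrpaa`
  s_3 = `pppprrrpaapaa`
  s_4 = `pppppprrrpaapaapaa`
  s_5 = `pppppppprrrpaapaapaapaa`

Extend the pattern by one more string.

s(k+1) = pp·s(k)·paa, so each term gains pp as a prefix and paa as a suffix.
So the next term is pp·pppppppprrrpaapaapaapaa·paa.

pppppppppprrrpaapaapaapaapaa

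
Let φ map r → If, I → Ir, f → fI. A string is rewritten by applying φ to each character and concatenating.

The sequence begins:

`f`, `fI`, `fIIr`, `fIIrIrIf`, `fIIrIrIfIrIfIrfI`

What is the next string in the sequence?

fIIrIrIfIrIfIrfIIrIfIrfIIrIffIIr

φ(fIIrIrIfIrIfIrfI) expands symbol-by-symbol to fI Ir Ir If Ir If Ir fI Ir If Ir fI Ir If fI Ir; joining the 16 pieces gives the next term.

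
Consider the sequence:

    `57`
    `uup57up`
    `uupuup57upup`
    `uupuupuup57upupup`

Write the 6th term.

Each term wraps the previous one in uup on the left and up on the right.
From uupuupuup57upupup, 2 further steps: uupuupuup57upupup → uupuupuupuup57upupupup → (answer).

uupuupuupuupuup57upupupupup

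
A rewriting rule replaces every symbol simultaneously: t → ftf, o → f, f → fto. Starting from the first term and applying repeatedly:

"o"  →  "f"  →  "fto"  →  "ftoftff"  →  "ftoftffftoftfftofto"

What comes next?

φ(ftoftffftoftfftofto) expands symbol-by-symbol to fto ftf f fto ftf fto fto fto ftf f fto ftf fto fto ftf f fto ftf f; joining the 19 pieces gives the next term.

ftoftffftoftfftoftoftoftffftoftfftoftoftffftoftff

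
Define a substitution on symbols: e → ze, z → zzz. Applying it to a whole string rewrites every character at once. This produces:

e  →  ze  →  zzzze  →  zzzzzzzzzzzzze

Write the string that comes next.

Rewriting the 14 symbols of zzzzzzzzzzzzze one by one yields zzz zzz zzz zzz zzz zzz zzz zzz zzz zzz zzz zzz zzz ze; concatenated:

zzzzzzzzzzzzzzzzzzzzzzzzzzzzzzzzzzzzzzzze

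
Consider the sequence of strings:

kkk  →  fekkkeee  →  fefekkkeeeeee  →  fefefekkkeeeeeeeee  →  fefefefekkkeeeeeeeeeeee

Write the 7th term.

fefefefefefekkkeeeeeeeeeeeeeeeeee

s(k+1) = fe·s(k)·eee, so each term gains fe as a prefix and eee as a suffix.
From fefefefekkkeeeeeeeeeeee, 2 further steps: fefefefekkkeeeeeeeeeeee → fefefefefekkkeeeeeeeeeeeeeee → (answer).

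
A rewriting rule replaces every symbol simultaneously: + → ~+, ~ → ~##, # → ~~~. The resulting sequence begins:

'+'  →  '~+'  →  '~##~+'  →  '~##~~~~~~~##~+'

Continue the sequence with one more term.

~##~~~~~~~##~##~##~##~##~##~##~~~~~~~##~+

φ(~##~~~~~~~##~+) expands symbol-by-symbol to ~## ~~~ ~~~ ~## ~## ~## ~## ~## ~## ~## ~~~ ~~~ ~## ~+; joining the 14 pieces gives the next term.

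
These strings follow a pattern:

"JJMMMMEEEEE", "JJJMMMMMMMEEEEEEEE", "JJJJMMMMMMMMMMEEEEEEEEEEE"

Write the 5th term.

Term n consists of n+1 J's, followed by 3n+1 M's, followed by 3n+2 E's (n = 1, 2, …).
At n = 5 the blocks have lengths 6, 16, 17.

JJJJJJMMMMMMMMMMMMMMMMEEEEEEEEEEEEEEEEE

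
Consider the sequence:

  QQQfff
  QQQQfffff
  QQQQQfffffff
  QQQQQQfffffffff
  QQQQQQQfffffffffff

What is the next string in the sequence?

The n-th term is n+1 Q's then 2n-1 f's, where the shown terms are n = 2, 3, 4, 5, 6.
Setting n = 7 gives 8, 13 characters in each block.

QQQQQQQQfffffffffffff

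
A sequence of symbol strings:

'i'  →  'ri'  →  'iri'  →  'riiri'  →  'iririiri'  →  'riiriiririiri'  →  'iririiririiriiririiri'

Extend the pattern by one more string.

From term 3 onward, concatenate the second-to-last term with the last: i·ri = iri, ri·iri = riiri, …
Continuing: riiriiririiri · iririiririiriiririiri gives term 8.

riiriiririiriiririiririiriiririiri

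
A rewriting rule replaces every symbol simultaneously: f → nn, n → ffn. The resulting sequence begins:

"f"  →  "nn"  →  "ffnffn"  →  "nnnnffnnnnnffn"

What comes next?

ffnffnffnffnnnnnffnffnffnffnffnnnnnffn

Replace each of the 14 characters of nnnnffnnnnnffn in place — ffn ffn ffn ffn nn nn ffn ffn ffn ffn ffn nn nn ffn — and concatenate.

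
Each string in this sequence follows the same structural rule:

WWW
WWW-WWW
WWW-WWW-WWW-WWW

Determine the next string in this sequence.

Each string is two copies of the previous one joined by '-'.
Doubling WWW-WWW-WWW-WWW with '-' between the halves:

WWW-WWW-WWW-WWW-WWW-WWW-WWW-WWW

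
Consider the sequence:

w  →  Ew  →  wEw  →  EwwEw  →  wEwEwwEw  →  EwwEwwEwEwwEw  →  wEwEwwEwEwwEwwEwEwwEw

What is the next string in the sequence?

Each term (from the third on) is the two preceding terms concatenated in order: term 3 = w·Ew = wEw.
So term 8 is EwwEwwEwEwwEw·wEwEwwEwEwwEwwEwEwwEw.

EwwEwwEwEwwEwwEwEwwEwEwwEwwEwEwwEw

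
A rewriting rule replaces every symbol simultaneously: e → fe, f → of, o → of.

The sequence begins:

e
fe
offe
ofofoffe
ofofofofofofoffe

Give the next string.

ofofofofofofofofofofofofofofoffe

φ(ofofofofofofoffe) expands symbol-by-symbol to of of of of of of of of of of of of of of of fe; joining the 16 pieces gives the next term.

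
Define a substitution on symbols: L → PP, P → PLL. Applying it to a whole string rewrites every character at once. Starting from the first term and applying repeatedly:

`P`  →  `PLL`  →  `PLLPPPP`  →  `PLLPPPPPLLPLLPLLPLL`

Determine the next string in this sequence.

PLLPPPPPLLPLLPLLPLLPLLPPPPPLLPPPPPLLPPPPPLLPPPP

Applying the rule to each of the 19 symbols of PLLPPPPPLLPLLPLLPLL gives the pieces PLL PP PP PLL PLL PLL PLL PLL PP PP PLL PP PP PLL PP PP PLL PP PP, which concatenate to the answer.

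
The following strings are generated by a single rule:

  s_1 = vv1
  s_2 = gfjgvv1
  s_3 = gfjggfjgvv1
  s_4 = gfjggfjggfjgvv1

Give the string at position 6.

gfjggfjggfjggfjggfjgvv1

Each term is the previous one with gfjg prepended.
From gfjggfjggfjgvv1, 2 further steps: gfjggfjggfjgvv1 → gfjggfjggfjggfjgvv1 → (answer).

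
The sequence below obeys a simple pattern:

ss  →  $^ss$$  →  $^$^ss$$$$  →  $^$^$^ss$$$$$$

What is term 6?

s(k+1) = $^·s(k)·$$, so each term gains $^ as a prefix and $$ as a suffix.
From $^$^$^ss$$$$$$, 2 further steps: $^$^$^ss$$$$$$ → $^$^$^$^ss$$$$$$$$ → (answer).

$^$^$^$^$^ss$$$$$$$$$$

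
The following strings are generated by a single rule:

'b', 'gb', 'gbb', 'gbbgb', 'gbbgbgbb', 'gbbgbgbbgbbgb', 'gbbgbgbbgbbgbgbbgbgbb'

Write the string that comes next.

gbbgbgbbgbbgbgbbgbgbbgbbgbgbbgbbgb

This is a Fibonacci-style word recurrence s(k) = s(k−1)·s(k−2): e.g. gb·b = gbb.
The next term joins gbbgbgbbgbbgbgbbgbgbb and gbbgbgbbgbbgb.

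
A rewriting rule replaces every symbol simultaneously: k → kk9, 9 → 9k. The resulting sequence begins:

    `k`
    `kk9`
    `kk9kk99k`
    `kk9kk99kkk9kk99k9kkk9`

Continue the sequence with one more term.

kk9kk99kkk9kk99k9kkk9kk9kk99kkk9kk99k9kkk99kkk9kk9kk99k

Applying the rule to each of the 21 symbols of kk9kk99kkk9kk99k9kkk9 gives the pieces kk9 kk9 9k kk9 kk9 9k 9k kk9 kk9 kk9 9k kk9 kk9 9k 9k kk9 9k kk9 kk9 kk9 9k, which concatenate to the answer.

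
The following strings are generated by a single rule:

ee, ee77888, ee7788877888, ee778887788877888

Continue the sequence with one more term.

ee77888778887788877888

The strings grow by a fixed suffix 77888 each time.
One more step from ee778887788877888 gives the answer.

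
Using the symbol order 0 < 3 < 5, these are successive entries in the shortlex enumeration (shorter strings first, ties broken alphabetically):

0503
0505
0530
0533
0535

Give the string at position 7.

0553

Advancing 2 positions from 0535 through 0535 → 0550 reaches term 7.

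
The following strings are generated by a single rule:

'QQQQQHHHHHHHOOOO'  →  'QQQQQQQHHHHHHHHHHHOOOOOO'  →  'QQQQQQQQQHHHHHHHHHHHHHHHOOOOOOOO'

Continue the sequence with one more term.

Reading off run lengths: Q runs 5, 7, 9; H runs 7, 11, 15; O runs 4, 6, 8 — each is linear in n, where the shown terms are n = 2, 3, 4.
For the next term, n = 5, so the run lengths are 11, 19, 10.

QQQQQQQQQQQHHHHHHHHHHHHHHHHHHHOOOOOOOOOO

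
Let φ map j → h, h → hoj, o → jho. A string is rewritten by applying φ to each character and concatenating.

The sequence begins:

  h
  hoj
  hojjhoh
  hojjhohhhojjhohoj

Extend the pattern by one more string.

Rewriting the 17 symbols of hojjhohhhojjhohoj one by one yields hoj jho h h hoj jho hoj hoj hoj jho h h hoj jho hoj jho h; concatenated:

hojjhohhhojjhohojhojhojjhohhhojjhohojjhoh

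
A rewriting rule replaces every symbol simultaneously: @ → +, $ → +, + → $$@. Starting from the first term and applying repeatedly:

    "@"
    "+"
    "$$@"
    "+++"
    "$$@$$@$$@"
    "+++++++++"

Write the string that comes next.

$$@$$@$$@$$@$$@$$@$$@$$@$$@

Rewriting each symbol of +++++++++: +→$$@, +→$$@, +→$$@, +→$$@, +→$$@, +→$$@, +→$$@, +→$$@, +→$$@, which concatenates to $$@ $$@ $$@ $$@ $$@ $$@ $$@ $$@ $$@.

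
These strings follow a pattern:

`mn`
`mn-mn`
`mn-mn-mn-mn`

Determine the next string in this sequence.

mn-mn-mn-mn-mn-mn-mn-mn

s(k+1) = s(k)·-·s(k) — each term doubles the last with '-' between the halves.
One more doubling of mn-mn-mn-mn gives the answer.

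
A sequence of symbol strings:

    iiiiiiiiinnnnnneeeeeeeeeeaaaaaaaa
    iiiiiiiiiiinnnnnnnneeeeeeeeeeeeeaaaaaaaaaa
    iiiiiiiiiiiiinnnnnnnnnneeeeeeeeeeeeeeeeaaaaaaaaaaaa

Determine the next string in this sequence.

Each string has the form i^{2n+3} n^{2n} e^{3n+1} a^{2n+2}, where the shown terms are n = 3, 4, 5.
For the next term, n = 6, so the run lengths are 15, 12, 19, 14.

iiiiiiiiiiiiiiinnnnnnnnnnnneeeeeeeeeeeeeeeeeeeaaaaaaaaaaaaaa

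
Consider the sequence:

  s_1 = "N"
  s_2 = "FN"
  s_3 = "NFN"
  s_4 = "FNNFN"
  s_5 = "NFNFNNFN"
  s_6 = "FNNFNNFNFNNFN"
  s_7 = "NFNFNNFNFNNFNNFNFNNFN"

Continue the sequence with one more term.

From term 3 onward, concatenate the second-to-last term with the last: N·FN = NFN, FN·NFN = FNNFN, …
Continuing: FNNFNNFNFNNFN · NFNFNNFNFNNFNNFNFNNFN gives term 8.

FNNFNNFNFNNFNNFNFNNFNFNNFNNFNFNNFN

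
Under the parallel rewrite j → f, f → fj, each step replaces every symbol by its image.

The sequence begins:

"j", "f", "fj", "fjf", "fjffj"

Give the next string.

Expanding fjffj: f→fj, j→f, f→fj, f→fj, j→f. Concatenated: fj f fj fj f.

fjffjfjf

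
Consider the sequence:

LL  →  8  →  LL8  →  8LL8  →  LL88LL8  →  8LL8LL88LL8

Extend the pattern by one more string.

LL88LL88LL8LL88LL8

This is a Fibonacci-style word recurrence s(k) = s(k−2)·s(k−1): e.g. LL·8 = LL8.
Continuing: LL88LL8 · 8LL8LL88LL8 gives term 7.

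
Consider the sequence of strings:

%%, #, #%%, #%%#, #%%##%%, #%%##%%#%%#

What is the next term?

This is a Fibonacci-style word recurrence s(k) = s(k−1)·s(k−2): e.g. #·%% = #%%.
Continuing: #%%##%%#%%# · #%%##%% gives term 7.

#%%##%%#%%##%%##%%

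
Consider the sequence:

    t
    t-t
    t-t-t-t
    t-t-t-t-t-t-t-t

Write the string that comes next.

Every step duplicates the string with '-' between the halves.
Doubling t-t-t-t-t-t-t-t with '-' between the halves:

t-t-t-t-t-t-t-t-t-t-t-t-t-t-t-t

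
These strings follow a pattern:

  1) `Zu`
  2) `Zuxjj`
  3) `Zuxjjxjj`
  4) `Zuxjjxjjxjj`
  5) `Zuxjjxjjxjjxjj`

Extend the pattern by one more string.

Every step adds xjj to the end: s(k+1) = s(k)·xjj.
Applying this once more to Zuxjjxjjxjjxjj:

Zuxjjxjjxjjxjjxjj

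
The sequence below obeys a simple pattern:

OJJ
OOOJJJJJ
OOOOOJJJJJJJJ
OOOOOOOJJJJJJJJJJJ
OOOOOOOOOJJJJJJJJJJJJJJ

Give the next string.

The n-th term is 2n-1 O's then 3n-1 J's (n = 1, 2, …).
At n = 6 the blocks have lengths 11, 17.

OOOOOOOOOOOJJJJJJJJJJJJJJJJJ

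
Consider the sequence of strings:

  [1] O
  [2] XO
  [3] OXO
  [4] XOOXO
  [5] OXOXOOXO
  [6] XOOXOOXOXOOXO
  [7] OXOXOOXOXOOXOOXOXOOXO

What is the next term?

This is a Fibonacci-style word recurrence s(k) = s(k−2)·s(k−1): e.g. O·XO = OXO.
Continuing: XOOXOOXOXOOXO · OXOXOOXOXOOXOOXOXOOXO gives term 8.

XOOXOOXOXOOXOOXOXOOXOXOOXOOXOXOOXO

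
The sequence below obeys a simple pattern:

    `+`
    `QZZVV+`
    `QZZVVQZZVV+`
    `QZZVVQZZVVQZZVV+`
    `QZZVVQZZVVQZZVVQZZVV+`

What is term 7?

Each term is the previous one with QZZVV prepended.
From QZZVVQZZVVQZZVVQZZVV+, 2 further steps: QZZVVQZZVVQZZVVQZZVV+ → QZZVVQZZVVQZZVVQZZVVQZZVV+ → (answer).

QZZVVQZZVVQZZVVQZZVVQZZVVQZZVV+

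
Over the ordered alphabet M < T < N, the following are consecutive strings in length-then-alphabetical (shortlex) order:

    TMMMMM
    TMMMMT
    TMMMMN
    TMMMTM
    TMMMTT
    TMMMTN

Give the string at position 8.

TMMMNT

Continuing the enumeration 2 steps past TMMMTN: TMMMTN → TMMMNM → (answer).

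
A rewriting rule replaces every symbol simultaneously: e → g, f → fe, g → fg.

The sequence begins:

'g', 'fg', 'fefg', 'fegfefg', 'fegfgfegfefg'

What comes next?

Apply φ to fegfgfegfefg symbol by symbol: f→fe, e→g, g→fg, f→fe, g→fg, f→fe, e→g, g→fg, f→fe, e→g, f→fe, g→fg; joined: fe g fg fe fg fe g fg fe g fe fg.

fegfgfefgfegfgfegfefg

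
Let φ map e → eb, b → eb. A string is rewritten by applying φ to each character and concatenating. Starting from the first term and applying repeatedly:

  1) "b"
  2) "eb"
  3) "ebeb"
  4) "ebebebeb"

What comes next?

Rewriting each symbol of ebebebeb: e→eb, b→eb, e→eb, b→eb, e→eb, b→eb, e→eb, b→eb, which concatenates to eb eb eb eb eb eb eb eb.

ebebebebebebebeb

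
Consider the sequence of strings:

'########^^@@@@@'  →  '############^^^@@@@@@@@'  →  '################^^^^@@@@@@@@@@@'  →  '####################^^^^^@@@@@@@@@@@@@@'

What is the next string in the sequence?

########################^^^^^^@@@@@@@@@@@@@@@@@

Each string has the form #^{4n} ^^{n} @^{3n-1}, where the shown terms are n = 2, 3, 4, 5.
For the next term, n = 6, so the run lengths are 24, 6, 17.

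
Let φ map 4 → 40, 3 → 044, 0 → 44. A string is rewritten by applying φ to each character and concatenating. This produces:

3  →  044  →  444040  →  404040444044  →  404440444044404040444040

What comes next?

Rewriting the 24 symbols of 404440444044404040444040 one by one yields 40 44 40 40 40 44 40 40 40 44 40 40 40 44 40 44 40 44 40 40 40 44 40 44; concatenated:

404440404044404040444040404440444044404040444044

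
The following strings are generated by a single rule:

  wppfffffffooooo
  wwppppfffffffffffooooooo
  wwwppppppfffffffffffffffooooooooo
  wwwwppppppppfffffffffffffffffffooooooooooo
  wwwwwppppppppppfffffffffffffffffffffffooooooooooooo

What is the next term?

Each string has the form w^{n-1} p^{2n-2} f^{4n-1} o^{2n+1}, where the shown terms are n = 2, 3, 4, 5, 6.
Setting n = 7 gives 6, 12, 27, 15 characters in each block.

wwwwwwppppppppppppfffffffffffffffffffffffffffooooooooooooooo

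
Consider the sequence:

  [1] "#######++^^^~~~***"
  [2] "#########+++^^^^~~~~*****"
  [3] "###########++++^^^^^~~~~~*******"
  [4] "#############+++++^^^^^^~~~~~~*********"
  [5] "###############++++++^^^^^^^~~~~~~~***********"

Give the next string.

Reading off run lengths: # runs 7, 9, 11, 13, 15; + runs 2, 3, 4, 5, 6; ^ runs 3, 4, 5, 6, 7; ~ runs 3, 4, 5, 6, 7; * runs 3, 5, 7, 9, 11 — each is linear in n, where the shown terms are n = 2, 3, 4, 5, 6.
Setting n = 7 gives 17, 7, 8, 8, 13 characters in each block.

#################+++++++^^^^^^^^~~~~~~~~*************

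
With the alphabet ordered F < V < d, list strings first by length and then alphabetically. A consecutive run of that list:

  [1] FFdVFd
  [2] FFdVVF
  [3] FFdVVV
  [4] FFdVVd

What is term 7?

Continuing the enumeration 3 steps past FFdVVd: FFdVVd → FFdVdF → FFdVdV → (answer).

FFdVdd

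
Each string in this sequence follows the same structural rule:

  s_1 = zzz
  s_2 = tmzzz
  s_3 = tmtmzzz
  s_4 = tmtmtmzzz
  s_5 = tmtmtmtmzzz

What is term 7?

Every step adds tm at the front: s(k+1) = tm·s(k).
From tmtmtmtmzzz, 2 further steps: tmtmtmtmzzz → tmtmtmtmtmzzz → (answer).

tmtmtmtmtmtmzzz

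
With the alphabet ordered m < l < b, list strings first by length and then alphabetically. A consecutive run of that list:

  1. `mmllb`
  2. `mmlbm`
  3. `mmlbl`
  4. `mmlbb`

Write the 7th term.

Continuing the enumeration 3 steps past mmlbb: mmlbb → mmbmm → mmbml → (answer).

mmbmb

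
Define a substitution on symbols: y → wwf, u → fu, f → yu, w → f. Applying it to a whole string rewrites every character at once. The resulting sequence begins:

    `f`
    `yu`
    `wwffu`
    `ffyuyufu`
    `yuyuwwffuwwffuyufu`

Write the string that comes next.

Rewriting the 18 symbols of yuyuwwffuwwffuyufu one by one yields wwf fu wwf fu f f yu yu fu f f yu yu fu wwf fu yu fu; concatenated:

wwffuwwffuffyuyufuffyuyufuwwffuyufu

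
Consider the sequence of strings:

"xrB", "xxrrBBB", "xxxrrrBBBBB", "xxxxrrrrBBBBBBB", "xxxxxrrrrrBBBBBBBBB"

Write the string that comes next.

xxxxxxrrrrrrBBBBBBBBBBB

Term n consists of n x's, followed by n r's, followed by 2n-1 B's (n = 1, 2, …).
Setting n = 6 gives 6, 6, 11 characters in each block.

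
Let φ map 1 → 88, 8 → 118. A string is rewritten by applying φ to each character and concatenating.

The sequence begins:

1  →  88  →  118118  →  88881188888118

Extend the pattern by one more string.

11811811811888881181181181181188888118

Replace each of the 14 characters of 88881188888118 in place — 118 118 118 118 88 88 118 118 118 118 118 88 88 118 — and concatenate.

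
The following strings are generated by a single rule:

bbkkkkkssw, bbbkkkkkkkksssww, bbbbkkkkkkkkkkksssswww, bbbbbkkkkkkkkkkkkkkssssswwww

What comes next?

bbbbbbkkkkkkkkkkkkkkkkksssssswwwww

Each string has the form b^{n} k^{3n-1} s^{n} w^{n-1}, where the shown terms are n = 2, 3, 4, 5.
For the next term, n = 6, so the run lengths are 6, 17, 6, 5.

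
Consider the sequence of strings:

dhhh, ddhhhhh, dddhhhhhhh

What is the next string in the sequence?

The n-th term is n d's then 2n+1 h's (n = 1, 2, …).
At n = 4 the blocks have lengths 4, 9.

ddddhhhhhhhhh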